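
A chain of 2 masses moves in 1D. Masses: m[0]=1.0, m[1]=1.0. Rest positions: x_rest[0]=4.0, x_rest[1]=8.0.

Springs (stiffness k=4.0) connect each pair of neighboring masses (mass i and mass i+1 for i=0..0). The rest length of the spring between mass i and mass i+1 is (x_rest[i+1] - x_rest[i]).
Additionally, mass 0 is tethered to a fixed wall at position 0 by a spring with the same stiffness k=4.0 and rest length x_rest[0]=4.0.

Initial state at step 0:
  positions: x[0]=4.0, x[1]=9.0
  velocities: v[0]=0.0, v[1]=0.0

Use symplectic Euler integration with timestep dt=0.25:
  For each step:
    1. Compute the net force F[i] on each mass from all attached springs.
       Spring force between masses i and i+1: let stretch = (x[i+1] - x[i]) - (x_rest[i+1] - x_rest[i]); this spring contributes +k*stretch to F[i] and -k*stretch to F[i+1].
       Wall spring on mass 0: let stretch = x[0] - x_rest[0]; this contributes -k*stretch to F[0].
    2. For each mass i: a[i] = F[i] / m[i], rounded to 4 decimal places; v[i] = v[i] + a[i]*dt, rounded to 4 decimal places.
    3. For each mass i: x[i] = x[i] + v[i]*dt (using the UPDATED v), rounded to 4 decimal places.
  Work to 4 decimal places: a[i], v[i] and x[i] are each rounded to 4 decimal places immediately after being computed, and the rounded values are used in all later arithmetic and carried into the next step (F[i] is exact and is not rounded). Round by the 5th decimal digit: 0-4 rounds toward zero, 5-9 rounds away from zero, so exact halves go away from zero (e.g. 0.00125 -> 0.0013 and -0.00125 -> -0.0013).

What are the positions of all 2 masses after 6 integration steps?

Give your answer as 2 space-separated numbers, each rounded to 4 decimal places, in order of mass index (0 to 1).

Step 0: x=[4.0000 9.0000] v=[0.0000 0.0000]
Step 1: x=[4.2500 8.7500] v=[1.0000 -1.0000]
Step 2: x=[4.5625 8.3750] v=[1.2500 -1.5000]
Step 3: x=[4.6875 8.0469] v=[0.5000 -1.3125]
Step 4: x=[4.4805 7.8789] v=[-0.8281 -0.6719]
Step 5: x=[4.0030 7.8613] v=[-1.9102 -0.0703]
Step 6: x=[3.4893 7.8792] v=[-2.0549 0.0714]

Answer: 3.4893 7.8792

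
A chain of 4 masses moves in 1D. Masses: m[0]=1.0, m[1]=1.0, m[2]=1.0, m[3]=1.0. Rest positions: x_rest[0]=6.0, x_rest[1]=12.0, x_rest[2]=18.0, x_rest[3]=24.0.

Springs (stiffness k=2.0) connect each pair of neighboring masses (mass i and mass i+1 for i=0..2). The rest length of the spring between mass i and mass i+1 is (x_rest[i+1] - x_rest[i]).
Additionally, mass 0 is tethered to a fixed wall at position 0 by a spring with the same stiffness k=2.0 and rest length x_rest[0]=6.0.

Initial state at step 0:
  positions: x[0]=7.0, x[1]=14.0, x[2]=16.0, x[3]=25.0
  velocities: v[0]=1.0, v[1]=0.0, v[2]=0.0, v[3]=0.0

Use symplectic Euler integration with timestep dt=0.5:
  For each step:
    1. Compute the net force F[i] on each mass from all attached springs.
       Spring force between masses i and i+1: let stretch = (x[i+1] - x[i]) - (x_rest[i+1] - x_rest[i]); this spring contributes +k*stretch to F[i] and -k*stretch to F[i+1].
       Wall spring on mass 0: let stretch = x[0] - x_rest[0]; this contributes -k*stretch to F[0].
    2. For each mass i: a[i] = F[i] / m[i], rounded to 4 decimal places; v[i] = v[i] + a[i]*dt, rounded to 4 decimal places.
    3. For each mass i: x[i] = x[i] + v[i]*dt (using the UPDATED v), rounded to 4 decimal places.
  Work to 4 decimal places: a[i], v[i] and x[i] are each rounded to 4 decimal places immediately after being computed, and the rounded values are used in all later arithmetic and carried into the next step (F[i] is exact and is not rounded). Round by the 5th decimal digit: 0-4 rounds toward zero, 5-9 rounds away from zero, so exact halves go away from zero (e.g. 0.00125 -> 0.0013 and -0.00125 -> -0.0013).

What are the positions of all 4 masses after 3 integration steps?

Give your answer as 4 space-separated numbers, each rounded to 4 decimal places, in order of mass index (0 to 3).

Step 0: x=[7.0000 14.0000 16.0000 25.0000] v=[1.0000 0.0000 0.0000 0.0000]
Step 1: x=[7.5000 11.5000 19.5000 23.5000] v=[1.0000 -5.0000 7.0000 -3.0000]
Step 2: x=[6.2500 11.0000 21.0000 23.0000] v=[-2.5000 -1.0000 3.0000 -1.0000]
Step 3: x=[4.2500 13.1250 18.5000 24.5000] v=[-4.0000 4.2500 -5.0000 3.0000]

Answer: 4.2500 13.1250 18.5000 24.5000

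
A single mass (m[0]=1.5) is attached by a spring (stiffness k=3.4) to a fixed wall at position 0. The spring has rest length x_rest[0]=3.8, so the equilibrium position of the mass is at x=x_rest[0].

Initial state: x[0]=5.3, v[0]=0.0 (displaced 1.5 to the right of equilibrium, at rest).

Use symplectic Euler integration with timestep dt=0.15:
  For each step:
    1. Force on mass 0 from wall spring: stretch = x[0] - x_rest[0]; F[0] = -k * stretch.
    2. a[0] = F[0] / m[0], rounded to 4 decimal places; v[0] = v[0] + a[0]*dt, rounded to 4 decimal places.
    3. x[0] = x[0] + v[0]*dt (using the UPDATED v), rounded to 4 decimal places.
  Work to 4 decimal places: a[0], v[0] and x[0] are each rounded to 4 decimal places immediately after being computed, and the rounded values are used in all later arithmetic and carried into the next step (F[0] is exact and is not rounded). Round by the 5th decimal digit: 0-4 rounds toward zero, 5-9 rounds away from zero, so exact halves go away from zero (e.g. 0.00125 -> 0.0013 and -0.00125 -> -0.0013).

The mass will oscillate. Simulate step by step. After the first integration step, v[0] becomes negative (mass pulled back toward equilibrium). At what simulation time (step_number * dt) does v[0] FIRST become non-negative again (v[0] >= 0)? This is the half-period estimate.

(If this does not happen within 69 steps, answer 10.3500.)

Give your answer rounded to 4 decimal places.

Step 0: x=[5.3000] v=[0.0000]
Step 1: x=[5.2235] v=[-0.5100]
Step 2: x=[5.0744] v=[-0.9940]
Step 3: x=[4.8603] v=[-1.4273]
Step 4: x=[4.5921] v=[-1.7878]
Step 5: x=[4.2835] v=[-2.0571]
Step 6: x=[3.9503] v=[-2.2215]
Step 7: x=[3.6094] v=[-2.2726]
Step 8: x=[3.2782] v=[-2.2078]
Step 9: x=[2.9736] v=[-2.0304]
Step 10: x=[2.7112] v=[-1.7494]
Step 11: x=[2.5043] v=[-1.3792]
Step 12: x=[2.3635] v=[-0.9387]
Step 13: x=[2.2960] v=[-0.4503]
Step 14: x=[2.3052] v=[0.0611]
First v>=0 after going negative at step 14, time=2.1000

Answer: 2.1000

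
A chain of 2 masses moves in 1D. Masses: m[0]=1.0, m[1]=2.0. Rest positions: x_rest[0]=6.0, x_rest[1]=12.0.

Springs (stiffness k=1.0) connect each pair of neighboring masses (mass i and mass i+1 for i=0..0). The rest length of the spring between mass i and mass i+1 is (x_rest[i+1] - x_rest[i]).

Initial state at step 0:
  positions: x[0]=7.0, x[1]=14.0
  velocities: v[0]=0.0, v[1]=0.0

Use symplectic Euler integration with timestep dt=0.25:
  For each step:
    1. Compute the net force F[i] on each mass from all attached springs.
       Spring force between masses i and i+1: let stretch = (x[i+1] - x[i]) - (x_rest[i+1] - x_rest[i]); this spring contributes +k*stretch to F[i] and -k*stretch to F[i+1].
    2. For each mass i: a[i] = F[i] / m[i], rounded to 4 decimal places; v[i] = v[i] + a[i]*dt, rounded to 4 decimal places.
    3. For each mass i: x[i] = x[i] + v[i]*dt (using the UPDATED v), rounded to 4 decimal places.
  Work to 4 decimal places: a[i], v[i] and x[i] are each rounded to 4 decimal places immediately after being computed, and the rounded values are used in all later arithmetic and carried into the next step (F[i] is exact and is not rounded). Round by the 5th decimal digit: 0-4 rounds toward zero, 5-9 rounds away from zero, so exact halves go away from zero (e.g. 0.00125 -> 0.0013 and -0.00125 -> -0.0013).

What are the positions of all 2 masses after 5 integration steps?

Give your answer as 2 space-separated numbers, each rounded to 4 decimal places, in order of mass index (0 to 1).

Answer: 7.7475 13.6264

Derivation:
Step 0: x=[7.0000 14.0000] v=[0.0000 0.0000]
Step 1: x=[7.0625 13.9688] v=[0.2500 -0.1250]
Step 2: x=[7.1817 13.9092] v=[0.4766 -0.2383]
Step 3: x=[7.3463 13.8269] v=[0.6585 -0.3293]
Step 4: x=[7.5410 13.7296] v=[0.7787 -0.3894]
Step 5: x=[7.7475 13.6264] v=[0.8259 -0.4130]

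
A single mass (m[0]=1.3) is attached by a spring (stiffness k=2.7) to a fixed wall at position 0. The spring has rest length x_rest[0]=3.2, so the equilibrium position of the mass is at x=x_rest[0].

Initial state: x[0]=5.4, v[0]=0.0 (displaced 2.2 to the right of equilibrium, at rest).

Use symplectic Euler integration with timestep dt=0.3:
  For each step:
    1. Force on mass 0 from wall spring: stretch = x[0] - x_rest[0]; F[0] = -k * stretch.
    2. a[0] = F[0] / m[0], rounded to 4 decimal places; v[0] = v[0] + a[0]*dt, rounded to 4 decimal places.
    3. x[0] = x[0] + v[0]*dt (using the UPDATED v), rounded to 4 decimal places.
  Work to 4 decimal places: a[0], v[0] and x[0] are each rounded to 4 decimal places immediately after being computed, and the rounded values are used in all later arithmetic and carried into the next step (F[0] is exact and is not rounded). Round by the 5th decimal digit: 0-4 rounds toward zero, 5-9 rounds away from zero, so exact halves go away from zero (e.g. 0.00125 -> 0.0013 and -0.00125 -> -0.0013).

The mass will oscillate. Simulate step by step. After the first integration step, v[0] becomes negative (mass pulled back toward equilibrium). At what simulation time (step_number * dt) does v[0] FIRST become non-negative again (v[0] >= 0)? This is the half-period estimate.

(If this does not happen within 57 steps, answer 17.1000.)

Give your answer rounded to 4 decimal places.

Step 0: x=[5.4000] v=[0.0000]
Step 1: x=[4.9888] v=[-1.3708]
Step 2: x=[4.2432] v=[-2.4854]
Step 3: x=[3.3026] v=[-3.1354]
Step 4: x=[2.3428] v=[-3.1993]
Step 5: x=[1.5432] v=[-2.6652]
Step 6: x=[1.0533] v=[-1.6329]
Step 7: x=[0.9647] v=[-0.2954]
Step 8: x=[1.2939] v=[1.0974]
First v>=0 after going negative at step 8, time=2.4000

Answer: 2.4000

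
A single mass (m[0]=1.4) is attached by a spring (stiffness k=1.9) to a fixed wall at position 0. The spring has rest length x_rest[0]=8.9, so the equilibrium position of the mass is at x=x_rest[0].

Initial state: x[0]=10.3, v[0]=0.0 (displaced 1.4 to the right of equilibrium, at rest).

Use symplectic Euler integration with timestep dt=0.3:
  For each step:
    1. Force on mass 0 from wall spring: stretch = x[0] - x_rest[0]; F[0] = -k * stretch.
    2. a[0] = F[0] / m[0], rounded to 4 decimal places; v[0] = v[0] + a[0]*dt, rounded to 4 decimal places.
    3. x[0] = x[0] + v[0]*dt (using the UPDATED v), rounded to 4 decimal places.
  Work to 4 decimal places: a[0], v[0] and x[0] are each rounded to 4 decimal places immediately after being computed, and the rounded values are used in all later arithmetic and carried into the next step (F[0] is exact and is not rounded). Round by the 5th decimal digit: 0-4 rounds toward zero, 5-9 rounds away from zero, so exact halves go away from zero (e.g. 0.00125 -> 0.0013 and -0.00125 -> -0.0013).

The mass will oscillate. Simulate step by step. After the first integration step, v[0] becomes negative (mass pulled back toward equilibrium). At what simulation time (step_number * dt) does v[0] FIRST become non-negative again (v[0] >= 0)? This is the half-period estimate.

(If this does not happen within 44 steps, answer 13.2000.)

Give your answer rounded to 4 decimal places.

Step 0: x=[10.3000] v=[0.0000]
Step 1: x=[10.1290] v=[-0.5700]
Step 2: x=[9.8079] v=[-1.0704]
Step 3: x=[9.3759] v=[-1.4401]
Step 4: x=[8.8857] v=[-1.6339]
Step 5: x=[8.3973] v=[-1.6281]
Step 6: x=[7.9703] v=[-1.4234]
Step 7: x=[7.6568] v=[-1.0449]
Step 8: x=[7.4952] v=[-0.5387]
Step 9: x=[7.5052] v=[0.0333]
First v>=0 after going negative at step 9, time=2.7000

Answer: 2.7000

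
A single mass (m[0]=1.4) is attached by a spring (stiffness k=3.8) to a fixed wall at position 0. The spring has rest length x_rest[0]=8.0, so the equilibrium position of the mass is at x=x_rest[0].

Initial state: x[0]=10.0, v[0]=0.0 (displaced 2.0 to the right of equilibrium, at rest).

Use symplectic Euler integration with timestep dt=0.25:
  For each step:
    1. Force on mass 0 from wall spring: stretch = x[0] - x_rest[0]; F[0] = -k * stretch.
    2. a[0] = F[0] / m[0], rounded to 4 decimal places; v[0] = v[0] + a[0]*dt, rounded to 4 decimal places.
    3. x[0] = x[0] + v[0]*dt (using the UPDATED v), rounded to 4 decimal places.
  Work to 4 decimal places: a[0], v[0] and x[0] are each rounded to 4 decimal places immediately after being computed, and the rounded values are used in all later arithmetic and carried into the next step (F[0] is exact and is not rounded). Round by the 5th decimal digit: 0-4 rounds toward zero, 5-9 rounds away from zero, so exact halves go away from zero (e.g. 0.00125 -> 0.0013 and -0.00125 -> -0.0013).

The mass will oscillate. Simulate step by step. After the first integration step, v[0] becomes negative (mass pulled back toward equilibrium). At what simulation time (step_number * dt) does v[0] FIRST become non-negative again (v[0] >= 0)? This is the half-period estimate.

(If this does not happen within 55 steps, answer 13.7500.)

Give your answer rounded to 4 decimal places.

Answer: 2.0000

Derivation:
Step 0: x=[10.0000] v=[0.0000]
Step 1: x=[9.6607] v=[-1.3572]
Step 2: x=[9.0397] v=[-2.4841]
Step 3: x=[8.2423] v=[-3.1896]
Step 4: x=[7.4038] v=[-3.3540]
Step 5: x=[6.6665] v=[-2.9494]
Step 6: x=[6.1554] v=[-2.0445]
Step 7: x=[5.9572] v=[-0.7928]
Step 8: x=[6.1056] v=[0.5934]
First v>=0 after going negative at step 8, time=2.0000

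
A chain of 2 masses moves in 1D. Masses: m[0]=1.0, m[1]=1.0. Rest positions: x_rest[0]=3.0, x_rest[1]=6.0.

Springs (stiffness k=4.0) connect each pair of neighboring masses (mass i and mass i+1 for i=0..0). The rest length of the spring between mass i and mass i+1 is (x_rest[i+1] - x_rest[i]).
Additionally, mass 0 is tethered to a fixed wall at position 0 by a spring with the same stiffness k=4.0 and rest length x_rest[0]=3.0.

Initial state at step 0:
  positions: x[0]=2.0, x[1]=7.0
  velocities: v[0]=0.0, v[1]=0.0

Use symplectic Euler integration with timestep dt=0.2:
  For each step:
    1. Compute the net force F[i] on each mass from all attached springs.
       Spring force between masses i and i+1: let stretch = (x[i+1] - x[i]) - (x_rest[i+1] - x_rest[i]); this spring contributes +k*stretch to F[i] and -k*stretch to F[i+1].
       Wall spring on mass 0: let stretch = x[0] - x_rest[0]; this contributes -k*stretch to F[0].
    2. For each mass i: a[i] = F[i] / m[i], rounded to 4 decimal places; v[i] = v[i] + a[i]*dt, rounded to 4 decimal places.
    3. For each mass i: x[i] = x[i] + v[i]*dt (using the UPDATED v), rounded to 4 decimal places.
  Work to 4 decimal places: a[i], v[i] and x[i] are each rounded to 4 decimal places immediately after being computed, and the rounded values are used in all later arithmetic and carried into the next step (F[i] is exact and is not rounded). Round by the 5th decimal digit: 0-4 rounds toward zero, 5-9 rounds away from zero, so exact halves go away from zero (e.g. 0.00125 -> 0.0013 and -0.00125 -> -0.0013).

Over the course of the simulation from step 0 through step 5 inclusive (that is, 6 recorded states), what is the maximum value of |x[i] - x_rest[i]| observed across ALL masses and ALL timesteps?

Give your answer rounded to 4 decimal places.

Step 0: x=[2.0000 7.0000] v=[0.0000 0.0000]
Step 1: x=[2.4800 6.6800] v=[2.4000 -1.6000]
Step 2: x=[3.2352 6.1680] v=[3.7760 -2.5600]
Step 3: x=[3.9420 5.6668] v=[3.5341 -2.5062]
Step 4: x=[4.2941 5.3696] v=[1.7603 -1.4860]
Step 5: x=[4.1312 5.3803] v=[-0.8146 0.0536]
Max displacement = 1.2941

Answer: 1.2941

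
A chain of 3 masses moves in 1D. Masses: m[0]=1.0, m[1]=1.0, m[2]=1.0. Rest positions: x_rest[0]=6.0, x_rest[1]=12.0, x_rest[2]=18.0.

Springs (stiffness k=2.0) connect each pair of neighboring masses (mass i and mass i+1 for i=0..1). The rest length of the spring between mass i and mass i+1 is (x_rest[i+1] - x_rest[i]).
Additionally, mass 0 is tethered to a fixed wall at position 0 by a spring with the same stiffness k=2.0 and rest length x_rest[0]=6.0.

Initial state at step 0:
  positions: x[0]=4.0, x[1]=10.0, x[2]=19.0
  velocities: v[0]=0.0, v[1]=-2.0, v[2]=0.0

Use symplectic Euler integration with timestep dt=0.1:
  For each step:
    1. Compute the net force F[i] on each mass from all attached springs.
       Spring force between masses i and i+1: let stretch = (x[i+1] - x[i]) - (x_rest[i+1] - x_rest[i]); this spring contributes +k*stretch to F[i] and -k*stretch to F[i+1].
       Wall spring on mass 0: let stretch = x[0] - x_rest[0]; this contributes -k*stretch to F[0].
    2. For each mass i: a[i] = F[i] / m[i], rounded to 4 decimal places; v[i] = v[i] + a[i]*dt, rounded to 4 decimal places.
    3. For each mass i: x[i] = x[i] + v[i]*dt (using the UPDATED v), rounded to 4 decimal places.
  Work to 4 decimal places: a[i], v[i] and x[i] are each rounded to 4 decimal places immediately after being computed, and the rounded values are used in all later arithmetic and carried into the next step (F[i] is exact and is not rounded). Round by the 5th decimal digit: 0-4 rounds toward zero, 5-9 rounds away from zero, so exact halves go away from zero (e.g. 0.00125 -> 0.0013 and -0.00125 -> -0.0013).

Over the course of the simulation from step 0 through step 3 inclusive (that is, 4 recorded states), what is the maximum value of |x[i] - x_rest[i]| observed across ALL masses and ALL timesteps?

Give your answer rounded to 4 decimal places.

Answer: 2.2223

Derivation:
Step 0: x=[4.0000 10.0000 19.0000] v=[0.0000 -2.0000 0.0000]
Step 1: x=[4.0400 9.8600 18.9400] v=[0.4000 -1.4000 -0.6000]
Step 2: x=[4.1156 9.7852 18.8184] v=[0.7560 -0.7480 -1.2160]
Step 3: x=[4.2223 9.7777 18.6361] v=[1.0668 -0.0753 -1.8226]
Max displacement = 2.2223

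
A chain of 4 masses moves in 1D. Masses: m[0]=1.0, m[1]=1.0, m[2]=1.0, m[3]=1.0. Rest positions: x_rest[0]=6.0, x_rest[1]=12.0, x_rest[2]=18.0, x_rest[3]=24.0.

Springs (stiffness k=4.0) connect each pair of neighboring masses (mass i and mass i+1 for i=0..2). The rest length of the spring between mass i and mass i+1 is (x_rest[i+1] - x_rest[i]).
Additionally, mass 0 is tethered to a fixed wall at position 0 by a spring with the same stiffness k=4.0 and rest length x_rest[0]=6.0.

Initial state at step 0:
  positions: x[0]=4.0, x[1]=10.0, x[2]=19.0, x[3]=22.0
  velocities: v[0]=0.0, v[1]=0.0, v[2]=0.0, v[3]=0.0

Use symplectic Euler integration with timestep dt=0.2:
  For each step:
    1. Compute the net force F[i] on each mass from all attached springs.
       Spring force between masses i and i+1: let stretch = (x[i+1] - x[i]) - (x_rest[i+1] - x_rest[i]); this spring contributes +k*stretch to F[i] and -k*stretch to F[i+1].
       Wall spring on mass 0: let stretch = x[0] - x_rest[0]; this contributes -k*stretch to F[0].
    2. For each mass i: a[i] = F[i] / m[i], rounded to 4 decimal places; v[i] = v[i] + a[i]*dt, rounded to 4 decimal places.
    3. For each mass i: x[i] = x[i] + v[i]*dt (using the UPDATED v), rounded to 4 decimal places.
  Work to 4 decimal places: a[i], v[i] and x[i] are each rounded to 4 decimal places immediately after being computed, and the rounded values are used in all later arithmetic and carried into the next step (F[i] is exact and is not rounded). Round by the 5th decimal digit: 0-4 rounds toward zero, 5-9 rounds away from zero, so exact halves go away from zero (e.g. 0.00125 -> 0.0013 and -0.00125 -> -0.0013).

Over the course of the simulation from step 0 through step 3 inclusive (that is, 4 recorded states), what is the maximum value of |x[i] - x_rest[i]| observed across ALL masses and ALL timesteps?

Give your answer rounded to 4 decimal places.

Step 0: x=[4.0000 10.0000 19.0000 22.0000] v=[0.0000 0.0000 0.0000 0.0000]
Step 1: x=[4.3200 10.4800 18.0400 22.4800] v=[1.6000 2.4000 -4.8000 2.4000]
Step 2: x=[4.9344 11.1840 16.5808 23.2096] v=[3.0720 3.5200 -7.2960 3.6480]
Step 3: x=[5.7592 11.7516 15.3187 23.8386] v=[4.1242 2.8378 -6.3104 3.1450]
Max displacement = 2.6813

Answer: 2.6813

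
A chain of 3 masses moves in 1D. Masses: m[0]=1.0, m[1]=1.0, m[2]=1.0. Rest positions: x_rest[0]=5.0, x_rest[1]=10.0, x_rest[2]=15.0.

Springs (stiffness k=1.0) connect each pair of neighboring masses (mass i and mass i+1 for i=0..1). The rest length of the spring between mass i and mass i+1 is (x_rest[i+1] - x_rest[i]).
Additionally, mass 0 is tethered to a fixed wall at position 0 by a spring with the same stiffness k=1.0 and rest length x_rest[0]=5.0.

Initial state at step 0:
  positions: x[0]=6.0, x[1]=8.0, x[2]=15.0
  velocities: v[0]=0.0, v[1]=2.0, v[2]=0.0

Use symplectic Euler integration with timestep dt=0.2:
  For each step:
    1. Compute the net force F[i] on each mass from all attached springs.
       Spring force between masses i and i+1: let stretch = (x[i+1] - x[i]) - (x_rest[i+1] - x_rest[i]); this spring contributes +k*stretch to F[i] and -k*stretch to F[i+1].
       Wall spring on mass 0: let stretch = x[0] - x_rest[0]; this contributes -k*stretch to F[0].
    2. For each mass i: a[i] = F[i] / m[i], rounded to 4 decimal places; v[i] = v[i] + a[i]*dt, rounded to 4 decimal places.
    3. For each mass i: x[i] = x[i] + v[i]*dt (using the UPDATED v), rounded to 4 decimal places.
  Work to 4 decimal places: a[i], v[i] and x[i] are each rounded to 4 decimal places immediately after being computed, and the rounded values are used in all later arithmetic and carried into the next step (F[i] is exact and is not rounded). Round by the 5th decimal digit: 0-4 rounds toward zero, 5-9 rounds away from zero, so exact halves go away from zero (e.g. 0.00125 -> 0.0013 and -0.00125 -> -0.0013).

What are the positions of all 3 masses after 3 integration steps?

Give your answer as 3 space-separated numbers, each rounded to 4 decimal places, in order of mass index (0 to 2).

Answer: 5.2028 10.1512 14.6366

Derivation:
Step 0: x=[6.0000 8.0000 15.0000] v=[0.0000 2.0000 0.0000]
Step 1: x=[5.8400 8.6000 14.9200] v=[-0.8000 3.0000 -0.4000]
Step 2: x=[5.5568 9.3424 14.7872] v=[-1.4160 3.7120 -0.6640]
Step 3: x=[5.2028 10.1512 14.6366] v=[-1.7702 4.0438 -0.7530]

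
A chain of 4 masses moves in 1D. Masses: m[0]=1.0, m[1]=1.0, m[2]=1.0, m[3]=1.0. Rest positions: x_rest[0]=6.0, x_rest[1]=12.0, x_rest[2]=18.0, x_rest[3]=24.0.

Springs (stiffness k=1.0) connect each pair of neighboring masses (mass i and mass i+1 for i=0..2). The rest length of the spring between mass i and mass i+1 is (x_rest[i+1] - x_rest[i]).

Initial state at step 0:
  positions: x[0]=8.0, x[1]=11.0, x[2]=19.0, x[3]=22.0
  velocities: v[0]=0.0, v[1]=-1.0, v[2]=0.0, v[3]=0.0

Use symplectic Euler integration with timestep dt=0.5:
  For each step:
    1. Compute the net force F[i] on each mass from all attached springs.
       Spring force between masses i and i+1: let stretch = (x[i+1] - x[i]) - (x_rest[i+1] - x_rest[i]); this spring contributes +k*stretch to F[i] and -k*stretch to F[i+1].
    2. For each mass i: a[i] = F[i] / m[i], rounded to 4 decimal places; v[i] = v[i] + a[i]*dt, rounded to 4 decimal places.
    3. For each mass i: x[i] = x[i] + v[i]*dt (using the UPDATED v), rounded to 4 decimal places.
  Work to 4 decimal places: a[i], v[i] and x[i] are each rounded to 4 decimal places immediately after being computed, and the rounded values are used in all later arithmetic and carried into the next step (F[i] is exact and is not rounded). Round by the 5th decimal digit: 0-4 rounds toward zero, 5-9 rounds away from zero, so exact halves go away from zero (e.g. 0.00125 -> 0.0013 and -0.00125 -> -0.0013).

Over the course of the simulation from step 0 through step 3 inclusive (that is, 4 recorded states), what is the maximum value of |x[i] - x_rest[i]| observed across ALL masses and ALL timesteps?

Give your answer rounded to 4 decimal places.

Answer: 2.2187

Derivation:
Step 0: x=[8.0000 11.0000 19.0000 22.0000] v=[0.0000 -1.0000 0.0000 0.0000]
Step 1: x=[7.2500 11.7500 17.7500 22.7500] v=[-1.5000 1.5000 -2.5000 1.5000]
Step 2: x=[6.1250 12.8750 16.2500 23.7500] v=[-2.2500 2.2500 -3.0000 2.0000]
Step 3: x=[5.1875 13.1563 15.7813 24.3750] v=[-1.8750 0.5625 -0.9375 1.2500]
Max displacement = 2.2187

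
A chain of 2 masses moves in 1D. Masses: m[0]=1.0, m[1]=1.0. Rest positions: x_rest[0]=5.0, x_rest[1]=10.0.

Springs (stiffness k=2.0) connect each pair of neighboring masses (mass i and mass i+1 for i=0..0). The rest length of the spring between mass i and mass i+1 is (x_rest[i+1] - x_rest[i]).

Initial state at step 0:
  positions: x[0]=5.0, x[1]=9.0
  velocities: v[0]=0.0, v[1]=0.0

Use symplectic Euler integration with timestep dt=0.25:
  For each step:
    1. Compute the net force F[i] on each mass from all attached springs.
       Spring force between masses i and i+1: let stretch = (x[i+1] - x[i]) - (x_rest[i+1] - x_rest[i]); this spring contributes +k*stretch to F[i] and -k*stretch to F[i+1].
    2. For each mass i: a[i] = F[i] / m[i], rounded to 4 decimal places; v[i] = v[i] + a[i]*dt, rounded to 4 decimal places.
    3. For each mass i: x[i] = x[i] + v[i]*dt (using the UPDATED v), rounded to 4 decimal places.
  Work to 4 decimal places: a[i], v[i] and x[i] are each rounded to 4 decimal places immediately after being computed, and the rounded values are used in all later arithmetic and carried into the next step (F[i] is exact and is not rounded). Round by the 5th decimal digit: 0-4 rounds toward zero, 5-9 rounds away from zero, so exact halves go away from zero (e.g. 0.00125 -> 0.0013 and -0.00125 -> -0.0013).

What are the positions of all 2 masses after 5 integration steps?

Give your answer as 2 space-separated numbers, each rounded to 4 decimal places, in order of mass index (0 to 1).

Step 0: x=[5.0000 9.0000] v=[0.0000 0.0000]
Step 1: x=[4.8750 9.1250] v=[-0.5000 0.5000]
Step 2: x=[4.6563 9.3438] v=[-0.8750 0.8750]
Step 3: x=[4.3985 9.6016] v=[-1.0313 1.0313]
Step 4: x=[4.1661 9.8341] v=[-0.9298 0.9298]
Step 5: x=[4.0172 9.9831] v=[-0.5958 0.5958]

Answer: 4.0172 9.9831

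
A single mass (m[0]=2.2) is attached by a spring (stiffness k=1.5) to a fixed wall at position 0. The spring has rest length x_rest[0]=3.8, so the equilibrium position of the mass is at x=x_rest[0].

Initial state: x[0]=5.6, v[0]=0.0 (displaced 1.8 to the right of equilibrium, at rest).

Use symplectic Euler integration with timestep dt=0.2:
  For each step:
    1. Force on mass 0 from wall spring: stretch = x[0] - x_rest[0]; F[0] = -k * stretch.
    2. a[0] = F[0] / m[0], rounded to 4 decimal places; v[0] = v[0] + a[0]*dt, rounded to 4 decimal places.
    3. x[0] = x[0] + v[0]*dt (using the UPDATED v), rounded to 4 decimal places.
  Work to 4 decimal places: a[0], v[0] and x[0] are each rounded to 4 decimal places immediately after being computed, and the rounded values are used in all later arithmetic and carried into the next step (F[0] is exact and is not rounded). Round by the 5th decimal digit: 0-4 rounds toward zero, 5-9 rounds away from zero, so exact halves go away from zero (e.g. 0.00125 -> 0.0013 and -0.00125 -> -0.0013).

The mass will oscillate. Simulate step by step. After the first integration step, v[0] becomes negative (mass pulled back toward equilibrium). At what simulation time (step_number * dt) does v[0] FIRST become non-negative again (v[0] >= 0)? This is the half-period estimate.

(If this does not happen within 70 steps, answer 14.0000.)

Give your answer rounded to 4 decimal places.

Step 0: x=[5.6000] v=[0.0000]
Step 1: x=[5.5509] v=[-0.2455]
Step 2: x=[5.4540] v=[-0.4843]
Step 3: x=[5.3120] v=[-0.7098]
Step 4: x=[5.1288] v=[-0.9160]
Step 5: x=[4.9094] v=[-1.0972]
Step 6: x=[4.6597] v=[-1.2485]
Step 7: x=[4.3866] v=[-1.3657]
Step 8: x=[4.0975] v=[-1.4457]
Step 9: x=[3.8002] v=[-1.4863]
Step 10: x=[3.5029] v=[-1.4863]
Step 11: x=[3.2137] v=[-1.4458]
Step 12: x=[2.9405] v=[-1.3658]
Step 13: x=[2.6908] v=[-1.2486]
Step 14: x=[2.4713] v=[-1.0973]
Step 15: x=[2.2881] v=[-0.9161]
Step 16: x=[2.1461] v=[-0.7099]
Step 17: x=[2.0492] v=[-0.4844]
Step 18: x=[2.0001] v=[-0.2457]
Step 19: x=[2.0000] v=[-0.0003]
Step 20: x=[2.0490] v=[0.2452]
First v>=0 after going negative at step 20, time=4.0000

Answer: 4.0000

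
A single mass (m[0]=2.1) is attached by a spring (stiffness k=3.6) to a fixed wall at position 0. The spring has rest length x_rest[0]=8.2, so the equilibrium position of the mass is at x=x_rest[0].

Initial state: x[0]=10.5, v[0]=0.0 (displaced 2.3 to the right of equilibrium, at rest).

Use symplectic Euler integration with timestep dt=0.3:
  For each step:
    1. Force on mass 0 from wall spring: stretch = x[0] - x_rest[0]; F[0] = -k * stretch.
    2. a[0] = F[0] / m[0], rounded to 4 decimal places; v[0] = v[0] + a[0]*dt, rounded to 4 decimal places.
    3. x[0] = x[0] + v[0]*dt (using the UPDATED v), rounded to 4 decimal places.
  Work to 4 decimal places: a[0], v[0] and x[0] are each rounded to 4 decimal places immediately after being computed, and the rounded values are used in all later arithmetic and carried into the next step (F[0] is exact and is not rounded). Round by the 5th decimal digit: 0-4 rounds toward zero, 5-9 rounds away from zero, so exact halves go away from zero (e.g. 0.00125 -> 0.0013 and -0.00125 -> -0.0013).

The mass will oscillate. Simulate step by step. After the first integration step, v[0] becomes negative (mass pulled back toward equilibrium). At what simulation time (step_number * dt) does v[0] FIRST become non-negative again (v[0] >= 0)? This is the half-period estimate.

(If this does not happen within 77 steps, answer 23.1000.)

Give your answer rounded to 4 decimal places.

Answer: 2.4000

Derivation:
Step 0: x=[10.5000] v=[0.0000]
Step 1: x=[10.1451] v=[-1.1829]
Step 2: x=[9.4901] v=[-2.1833]
Step 3: x=[8.6361] v=[-2.8468]
Step 4: x=[7.7148] v=[-3.0711]
Step 5: x=[6.8683] v=[-2.8216]
Step 6: x=[6.2273] v=[-2.1367]
Step 7: x=[5.8906] v=[-1.1222]
Step 8: x=[5.9103] v=[0.0655]
First v>=0 after going negative at step 8, time=2.4000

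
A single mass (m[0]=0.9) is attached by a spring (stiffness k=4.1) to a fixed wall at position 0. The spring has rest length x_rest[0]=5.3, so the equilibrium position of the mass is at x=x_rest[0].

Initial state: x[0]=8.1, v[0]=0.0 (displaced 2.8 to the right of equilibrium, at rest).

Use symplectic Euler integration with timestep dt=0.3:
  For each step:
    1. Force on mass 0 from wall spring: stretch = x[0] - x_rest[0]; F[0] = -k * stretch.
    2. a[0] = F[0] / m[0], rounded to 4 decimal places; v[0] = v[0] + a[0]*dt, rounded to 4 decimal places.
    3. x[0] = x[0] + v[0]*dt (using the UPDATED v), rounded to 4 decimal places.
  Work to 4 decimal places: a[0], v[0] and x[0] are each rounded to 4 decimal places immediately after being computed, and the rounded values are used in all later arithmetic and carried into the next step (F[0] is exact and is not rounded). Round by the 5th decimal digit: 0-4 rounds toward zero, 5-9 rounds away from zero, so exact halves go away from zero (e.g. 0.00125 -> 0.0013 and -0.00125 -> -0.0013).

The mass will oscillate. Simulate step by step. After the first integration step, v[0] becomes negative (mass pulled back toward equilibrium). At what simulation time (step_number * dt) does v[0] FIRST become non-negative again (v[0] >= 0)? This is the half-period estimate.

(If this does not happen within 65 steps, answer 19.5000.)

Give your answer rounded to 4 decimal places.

Step 0: x=[8.1000] v=[0.0000]
Step 1: x=[6.9520] v=[-3.8267]
Step 2: x=[5.1267] v=[-6.0844]
Step 3: x=[3.3724] v=[-5.8476]
Step 4: x=[2.4084] v=[-3.2132]
Step 5: x=[2.6300] v=[0.7386]
First v>=0 after going negative at step 5, time=1.5000

Answer: 1.5000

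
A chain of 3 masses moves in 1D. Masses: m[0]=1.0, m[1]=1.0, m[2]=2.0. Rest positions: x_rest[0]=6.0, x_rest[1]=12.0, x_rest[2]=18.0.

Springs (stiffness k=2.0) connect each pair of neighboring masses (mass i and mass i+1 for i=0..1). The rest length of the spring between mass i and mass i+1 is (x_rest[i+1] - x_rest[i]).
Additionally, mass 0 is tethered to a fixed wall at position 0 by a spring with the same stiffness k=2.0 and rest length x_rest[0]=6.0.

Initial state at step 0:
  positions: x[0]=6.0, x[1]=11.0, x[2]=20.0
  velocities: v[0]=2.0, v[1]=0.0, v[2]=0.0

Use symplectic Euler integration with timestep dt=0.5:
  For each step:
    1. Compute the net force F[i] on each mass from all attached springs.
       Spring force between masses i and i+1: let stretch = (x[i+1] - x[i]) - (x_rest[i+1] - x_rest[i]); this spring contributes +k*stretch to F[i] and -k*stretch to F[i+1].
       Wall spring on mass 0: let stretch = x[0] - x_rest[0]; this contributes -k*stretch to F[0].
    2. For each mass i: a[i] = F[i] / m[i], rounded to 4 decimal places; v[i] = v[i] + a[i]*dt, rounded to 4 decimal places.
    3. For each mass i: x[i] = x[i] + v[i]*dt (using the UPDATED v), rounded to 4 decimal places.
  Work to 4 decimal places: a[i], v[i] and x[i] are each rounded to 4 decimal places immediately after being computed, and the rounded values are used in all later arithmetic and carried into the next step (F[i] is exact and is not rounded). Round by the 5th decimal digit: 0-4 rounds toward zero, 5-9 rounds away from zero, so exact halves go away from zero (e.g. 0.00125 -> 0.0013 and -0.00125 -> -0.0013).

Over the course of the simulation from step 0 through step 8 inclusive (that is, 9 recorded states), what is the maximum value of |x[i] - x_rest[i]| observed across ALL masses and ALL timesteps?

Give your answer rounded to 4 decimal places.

Step 0: x=[6.0000 11.0000 20.0000] v=[2.0000 0.0000 0.0000]
Step 1: x=[6.5000 13.0000 19.2500] v=[1.0000 4.0000 -1.5000]
Step 2: x=[7.0000 14.8750 18.4375] v=[1.0000 3.7500 -1.6250]
Step 3: x=[7.9375 14.5938 18.2344] v=[1.8750 -0.5625 -0.4063]
Step 4: x=[8.2344 12.8047 18.6211] v=[0.5938 -3.5782 0.7734]
Step 5: x=[6.6993 11.6387 19.0537] v=[-3.0703 -2.3321 0.8652]
Step 6: x=[4.2842 11.7105 19.1326] v=[-4.8302 0.1435 0.1577]
Step 7: x=[3.4402 11.7802 18.8559] v=[-1.6881 0.1393 -0.5534]
Step 8: x=[5.0461 11.2177 18.3103] v=[3.2117 -1.1250 -1.0913]
Max displacement = 2.8750

Answer: 2.8750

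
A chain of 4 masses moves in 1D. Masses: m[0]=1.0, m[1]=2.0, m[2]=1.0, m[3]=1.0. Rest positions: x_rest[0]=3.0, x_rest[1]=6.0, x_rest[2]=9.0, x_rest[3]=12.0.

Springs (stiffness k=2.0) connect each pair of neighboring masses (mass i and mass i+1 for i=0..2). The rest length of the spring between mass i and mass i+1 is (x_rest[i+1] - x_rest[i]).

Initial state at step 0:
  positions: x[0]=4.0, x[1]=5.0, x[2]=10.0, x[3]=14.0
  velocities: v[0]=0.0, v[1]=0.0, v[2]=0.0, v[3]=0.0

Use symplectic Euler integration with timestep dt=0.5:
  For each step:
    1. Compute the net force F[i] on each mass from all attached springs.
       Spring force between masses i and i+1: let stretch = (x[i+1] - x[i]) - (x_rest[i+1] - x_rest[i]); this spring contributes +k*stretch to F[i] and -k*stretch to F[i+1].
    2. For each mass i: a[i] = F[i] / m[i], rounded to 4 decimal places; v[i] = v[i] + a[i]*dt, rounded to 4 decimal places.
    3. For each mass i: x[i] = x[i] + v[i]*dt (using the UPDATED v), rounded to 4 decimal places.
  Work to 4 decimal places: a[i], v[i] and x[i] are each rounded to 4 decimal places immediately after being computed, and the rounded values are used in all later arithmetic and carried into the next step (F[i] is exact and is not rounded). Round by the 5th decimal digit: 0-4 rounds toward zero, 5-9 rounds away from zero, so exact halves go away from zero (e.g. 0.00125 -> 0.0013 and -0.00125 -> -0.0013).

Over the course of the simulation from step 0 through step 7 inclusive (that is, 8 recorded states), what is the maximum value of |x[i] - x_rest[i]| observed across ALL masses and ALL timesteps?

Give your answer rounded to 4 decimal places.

Answer: 2.7696

Derivation:
Step 0: x=[4.0000 5.0000 10.0000 14.0000] v=[0.0000 0.0000 0.0000 0.0000]
Step 1: x=[3.0000 6.0000 9.5000 13.5000] v=[-2.0000 2.0000 -1.0000 -1.0000]
Step 2: x=[2.0000 7.1250 9.2500 12.5000] v=[-2.0000 2.2500 -0.5000 -2.0000]
Step 3: x=[2.0625 7.5000 9.5625 11.3750] v=[0.1250 0.7500 0.6250 -2.2500]
Step 4: x=[3.3438 7.0313 9.7500 10.8438] v=[2.5625 -0.9375 0.3750 -1.0625]
Step 5: x=[4.9688 6.3204 9.1251 11.2657] v=[3.2500 -1.4219 -1.2499 0.8437]
Step 6: x=[5.7696 5.9727 8.1681 12.1173] v=[1.6016 -0.6954 -1.9140 1.7031]
Step 7: x=[5.1720 6.1231 8.0880 12.4943] v=[-1.1953 0.3008 -0.1602 0.7539]
Max displacement = 2.7696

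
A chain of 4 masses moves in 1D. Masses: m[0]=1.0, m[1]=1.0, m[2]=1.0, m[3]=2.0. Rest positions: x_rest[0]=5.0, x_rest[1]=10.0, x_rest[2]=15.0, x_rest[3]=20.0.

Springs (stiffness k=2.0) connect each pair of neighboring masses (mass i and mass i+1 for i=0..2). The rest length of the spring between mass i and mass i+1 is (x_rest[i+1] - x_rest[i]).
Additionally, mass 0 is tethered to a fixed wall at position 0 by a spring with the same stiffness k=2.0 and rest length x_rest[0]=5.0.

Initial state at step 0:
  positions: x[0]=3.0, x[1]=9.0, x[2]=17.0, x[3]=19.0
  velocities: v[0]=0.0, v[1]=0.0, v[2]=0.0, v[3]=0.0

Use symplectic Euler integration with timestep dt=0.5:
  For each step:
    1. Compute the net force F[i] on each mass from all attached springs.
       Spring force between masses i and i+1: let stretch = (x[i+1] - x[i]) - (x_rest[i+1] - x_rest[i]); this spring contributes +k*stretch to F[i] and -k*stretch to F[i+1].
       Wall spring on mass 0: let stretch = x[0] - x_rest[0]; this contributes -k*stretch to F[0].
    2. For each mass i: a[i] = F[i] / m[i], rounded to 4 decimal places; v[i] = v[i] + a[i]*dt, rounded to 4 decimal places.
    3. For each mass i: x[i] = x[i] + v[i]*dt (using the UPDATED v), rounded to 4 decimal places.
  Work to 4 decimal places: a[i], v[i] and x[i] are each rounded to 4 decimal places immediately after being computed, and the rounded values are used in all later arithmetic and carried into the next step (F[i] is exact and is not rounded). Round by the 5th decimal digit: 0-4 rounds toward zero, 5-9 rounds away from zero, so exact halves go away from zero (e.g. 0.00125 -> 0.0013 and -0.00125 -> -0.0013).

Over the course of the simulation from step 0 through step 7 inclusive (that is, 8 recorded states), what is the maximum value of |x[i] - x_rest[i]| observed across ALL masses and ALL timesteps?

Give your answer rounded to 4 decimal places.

Step 0: x=[3.0000 9.0000 17.0000 19.0000] v=[0.0000 0.0000 0.0000 0.0000]
Step 1: x=[4.5000 10.0000 14.0000 19.7500] v=[3.0000 2.0000 -6.0000 1.5000]
Step 2: x=[6.5000 10.2500 11.8750 20.3125] v=[4.0000 0.5000 -4.2500 1.1250]
Step 3: x=[7.1250 9.4375 13.1563 20.0156] v=[1.2500 -1.6250 2.5625 -0.5938]
Step 4: x=[5.3438 9.3282 16.0078 19.2539] v=[-3.5625 -0.2187 5.7030 -1.5235]
Step 5: x=[2.8829 10.5665 17.1426 18.9306] v=[-4.9219 2.4765 2.2695 -0.6466]
Step 6: x=[2.8223 11.2510 15.8833 19.4103] v=[-0.1212 1.3690 -2.5186 0.9594]
Step 7: x=[5.5649 10.0373 14.0714 20.2583] v=[5.4852 -2.4274 -3.6239 1.6959]
Max displacement = 3.1250

Answer: 3.1250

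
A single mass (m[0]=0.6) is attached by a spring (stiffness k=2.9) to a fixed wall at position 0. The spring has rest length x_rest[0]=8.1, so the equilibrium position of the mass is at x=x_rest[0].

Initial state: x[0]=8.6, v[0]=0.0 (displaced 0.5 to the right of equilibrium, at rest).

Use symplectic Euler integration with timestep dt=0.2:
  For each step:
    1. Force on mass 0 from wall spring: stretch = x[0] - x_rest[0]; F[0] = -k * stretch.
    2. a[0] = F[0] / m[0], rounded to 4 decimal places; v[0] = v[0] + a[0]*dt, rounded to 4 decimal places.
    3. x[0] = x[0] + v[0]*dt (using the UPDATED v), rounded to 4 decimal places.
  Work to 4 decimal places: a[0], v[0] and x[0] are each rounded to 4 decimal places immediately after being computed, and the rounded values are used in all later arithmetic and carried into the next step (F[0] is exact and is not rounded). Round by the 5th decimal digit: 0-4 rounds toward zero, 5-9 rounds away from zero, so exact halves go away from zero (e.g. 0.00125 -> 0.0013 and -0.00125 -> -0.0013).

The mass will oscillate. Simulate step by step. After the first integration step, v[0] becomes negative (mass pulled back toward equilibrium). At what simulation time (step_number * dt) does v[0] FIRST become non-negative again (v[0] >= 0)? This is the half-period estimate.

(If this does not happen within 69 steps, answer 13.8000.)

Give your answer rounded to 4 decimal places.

Step 0: x=[8.6000] v=[0.0000]
Step 1: x=[8.5033] v=[-0.4833]
Step 2: x=[8.3287] v=[-0.8732]
Step 3: x=[8.1098] v=[-1.0943]
Step 4: x=[7.8890] v=[-1.1038]
Step 5: x=[7.7090] v=[-0.8998]
Step 6: x=[7.6046] v=[-0.5218]
Step 7: x=[7.5960] v=[-0.0429]
Step 8: x=[7.6849] v=[0.4443]
First v>=0 after going negative at step 8, time=1.6000

Answer: 1.6000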